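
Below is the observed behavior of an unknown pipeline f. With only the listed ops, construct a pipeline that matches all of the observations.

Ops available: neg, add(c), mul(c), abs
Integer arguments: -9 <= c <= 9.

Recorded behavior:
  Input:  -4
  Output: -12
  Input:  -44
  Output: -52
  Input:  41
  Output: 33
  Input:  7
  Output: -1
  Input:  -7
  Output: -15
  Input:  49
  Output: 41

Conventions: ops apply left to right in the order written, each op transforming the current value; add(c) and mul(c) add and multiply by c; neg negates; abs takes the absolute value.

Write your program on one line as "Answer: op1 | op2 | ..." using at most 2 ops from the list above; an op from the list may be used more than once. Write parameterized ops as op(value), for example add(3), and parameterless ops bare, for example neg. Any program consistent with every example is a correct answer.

add(-6) | add(-2)

Check, running the answer program on each example:
  -4 -> -10 -> -12
  -44 -> -50 -> -52
  41 -> 35 -> 33
  7 -> 1 -> -1
  -7 -> -13 -> -15
  49 -> 43 -> 41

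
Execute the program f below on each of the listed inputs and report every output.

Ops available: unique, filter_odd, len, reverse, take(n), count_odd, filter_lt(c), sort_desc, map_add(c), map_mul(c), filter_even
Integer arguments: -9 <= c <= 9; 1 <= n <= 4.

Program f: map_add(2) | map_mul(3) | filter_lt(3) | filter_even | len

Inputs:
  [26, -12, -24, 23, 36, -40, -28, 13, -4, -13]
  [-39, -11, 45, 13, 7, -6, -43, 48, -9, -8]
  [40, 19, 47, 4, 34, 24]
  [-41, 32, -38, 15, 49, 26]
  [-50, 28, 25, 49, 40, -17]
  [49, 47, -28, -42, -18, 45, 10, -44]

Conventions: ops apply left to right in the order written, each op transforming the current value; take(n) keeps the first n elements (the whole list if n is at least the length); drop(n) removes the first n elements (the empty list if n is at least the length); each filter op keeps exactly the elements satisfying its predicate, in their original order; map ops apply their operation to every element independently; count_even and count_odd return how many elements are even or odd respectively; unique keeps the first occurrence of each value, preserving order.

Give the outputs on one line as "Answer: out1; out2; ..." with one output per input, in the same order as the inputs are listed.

5; 2; 0; 1; 1; 4

Execution, op by op:
  [26, -12, -24, 23, 36, -40, -28, 13, -4, -13] -> [28, -10, -22, 25, 38, -38, -26, 15, -2, -11] -> [84, -30, -66, 75, 114, -114, -78, 45, -6, -33] -> [-30, -66, -114, -78, -6, -33] -> [-30, -66, -114, -78, -6] -> 5
  [-39, -11, 45, 13, 7, -6, -43, 48, -9, -8] -> [-37, -9, 47, 15, 9, -4, -41, 50, -7, -6] -> [-111, -27, 141, 45, 27, -12, -123, 150, -21, -18] -> [-111, -27, -12, -123, -21, -18] -> [-12, -18] -> 2
  [40, 19, 47, 4, 34, 24] -> [42, 21, 49, 6, 36, 26] -> [126, 63, 147, 18, 108, 78] -> [] -> [] -> 0
  [-41, 32, -38, 15, 49, 26] -> [-39, 34, -36, 17, 51, 28] -> [-117, 102, -108, 51, 153, 84] -> [-117, -108] -> [-108] -> 1
  [-50, 28, 25, 49, 40, -17] -> [-48, 30, 27, 51, 42, -15] -> [-144, 90, 81, 153, 126, -45] -> [-144, -45] -> [-144] -> 1
  [49, 47, -28, -42, -18, 45, 10, -44] -> [51, 49, -26, -40, -16, 47, 12, -42] -> [153, 147, -78, -120, -48, 141, 36, -126] -> [-78, -120, -48, -126] -> [-78, -120, -48, -126] -> 4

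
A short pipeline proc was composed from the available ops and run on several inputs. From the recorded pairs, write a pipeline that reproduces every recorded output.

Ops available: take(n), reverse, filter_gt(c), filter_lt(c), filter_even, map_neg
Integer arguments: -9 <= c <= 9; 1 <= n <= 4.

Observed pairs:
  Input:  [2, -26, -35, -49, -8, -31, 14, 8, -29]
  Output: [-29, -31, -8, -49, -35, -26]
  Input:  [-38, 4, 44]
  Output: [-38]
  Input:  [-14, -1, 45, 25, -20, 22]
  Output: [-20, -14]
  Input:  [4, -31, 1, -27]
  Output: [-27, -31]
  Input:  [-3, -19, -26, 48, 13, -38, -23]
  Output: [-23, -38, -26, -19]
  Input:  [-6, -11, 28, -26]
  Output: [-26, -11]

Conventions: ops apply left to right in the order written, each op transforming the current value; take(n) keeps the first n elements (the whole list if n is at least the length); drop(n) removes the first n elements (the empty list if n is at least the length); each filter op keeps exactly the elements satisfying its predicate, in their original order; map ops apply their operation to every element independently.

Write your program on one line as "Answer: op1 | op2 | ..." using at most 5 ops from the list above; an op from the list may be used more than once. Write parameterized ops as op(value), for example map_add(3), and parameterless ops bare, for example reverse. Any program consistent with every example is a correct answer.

filter_lt(5) | map_neg | reverse | filter_gt(7) | map_neg

Check, running the answer program on each example:
  [2, -26, -35, -49, -8, -31, 14, 8, -29] -> [2, -26, -35, -49, -8, -31, -29] -> [-2, 26, 35, 49, 8, 31, 29] -> [29, 31, 8, 49, 35, 26, -2] -> [29, 31, 8, 49, 35, 26] -> [-29, -31, -8, -49, -35, -26]
  [-38, 4, 44] -> [-38, 4] -> [38, -4] -> [-4, 38] -> [38] -> [-38]
  [-14, -1, 45, 25, -20, 22] -> [-14, -1, -20] -> [14, 1, 20] -> [20, 1, 14] -> [20, 14] -> [-20, -14]
  [4, -31, 1, -27] -> [4, -31, 1, -27] -> [-4, 31, -1, 27] -> [27, -1, 31, -4] -> [27, 31] -> [-27, -31]
  [-3, -19, -26, 48, 13, -38, -23] -> [-3, -19, -26, -38, -23] -> [3, 19, 26, 38, 23] -> [23, 38, 26, 19, 3] -> [23, 38, 26, 19] -> [-23, -38, -26, -19]
  [-6, -11, 28, -26] -> [-6, -11, -26] -> [6, 11, 26] -> [26, 11, 6] -> [26, 11] -> [-26, -11]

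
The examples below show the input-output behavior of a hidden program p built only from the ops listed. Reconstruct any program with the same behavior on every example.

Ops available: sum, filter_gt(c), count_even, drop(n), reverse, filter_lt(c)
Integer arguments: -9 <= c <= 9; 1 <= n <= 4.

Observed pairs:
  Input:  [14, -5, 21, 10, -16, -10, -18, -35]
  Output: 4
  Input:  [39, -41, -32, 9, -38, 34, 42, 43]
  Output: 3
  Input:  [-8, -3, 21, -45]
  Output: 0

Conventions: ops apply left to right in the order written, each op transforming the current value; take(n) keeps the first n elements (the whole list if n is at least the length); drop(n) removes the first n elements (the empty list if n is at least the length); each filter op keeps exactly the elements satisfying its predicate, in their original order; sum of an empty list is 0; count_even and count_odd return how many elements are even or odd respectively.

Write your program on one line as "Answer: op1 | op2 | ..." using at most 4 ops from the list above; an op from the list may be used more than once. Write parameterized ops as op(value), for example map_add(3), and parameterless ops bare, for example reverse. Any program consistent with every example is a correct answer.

drop(3) | reverse | count_even

Check, running the answer program on each example:
  [14, -5, 21, 10, -16, -10, -18, -35] -> [10, -16, -10, -18, -35] -> [-35, -18, -10, -16, 10] -> 4
  [39, -41, -32, 9, -38, 34, 42, 43] -> [9, -38, 34, 42, 43] -> [43, 42, 34, -38, 9] -> 3
  [-8, -3, 21, -45] -> [-45] -> [-45] -> 0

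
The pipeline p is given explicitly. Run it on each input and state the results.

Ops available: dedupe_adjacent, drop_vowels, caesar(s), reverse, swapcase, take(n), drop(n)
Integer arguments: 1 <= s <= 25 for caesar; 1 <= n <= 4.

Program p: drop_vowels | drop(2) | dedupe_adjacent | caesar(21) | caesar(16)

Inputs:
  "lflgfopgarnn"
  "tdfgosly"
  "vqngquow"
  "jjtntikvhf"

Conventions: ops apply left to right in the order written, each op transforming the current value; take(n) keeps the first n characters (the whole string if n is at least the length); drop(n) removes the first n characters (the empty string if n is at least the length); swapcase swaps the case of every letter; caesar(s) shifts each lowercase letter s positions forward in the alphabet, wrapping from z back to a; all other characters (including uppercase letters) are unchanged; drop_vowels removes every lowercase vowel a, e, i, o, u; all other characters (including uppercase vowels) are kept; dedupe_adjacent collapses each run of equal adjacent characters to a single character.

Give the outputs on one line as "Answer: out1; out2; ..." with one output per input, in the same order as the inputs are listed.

"wrqarcy"; "qrdwj"; "yrbh"; "eyevgsq"

Execution, op by op:
  "lflgfopgarnn" -> "lflgfpgrnn" -> "lgfpgrnn" -> "lgfpgrn" -> "gbakbmi" -> "wrqarcy"
  "tdfgosly" -> "tdfgsly" -> "fgsly" -> "fgsly" -> "abngt" -> "qrdwj"
  "vqngquow" -> "vqngqw" -> "ngqw" -> "ngqw" -> "iblr" -> "yrbh"
  "jjtntikvhf" -> "jjtntkvhf" -> "tntkvhf" -> "tntkvhf" -> "oiofqca" -> "eyevgsq"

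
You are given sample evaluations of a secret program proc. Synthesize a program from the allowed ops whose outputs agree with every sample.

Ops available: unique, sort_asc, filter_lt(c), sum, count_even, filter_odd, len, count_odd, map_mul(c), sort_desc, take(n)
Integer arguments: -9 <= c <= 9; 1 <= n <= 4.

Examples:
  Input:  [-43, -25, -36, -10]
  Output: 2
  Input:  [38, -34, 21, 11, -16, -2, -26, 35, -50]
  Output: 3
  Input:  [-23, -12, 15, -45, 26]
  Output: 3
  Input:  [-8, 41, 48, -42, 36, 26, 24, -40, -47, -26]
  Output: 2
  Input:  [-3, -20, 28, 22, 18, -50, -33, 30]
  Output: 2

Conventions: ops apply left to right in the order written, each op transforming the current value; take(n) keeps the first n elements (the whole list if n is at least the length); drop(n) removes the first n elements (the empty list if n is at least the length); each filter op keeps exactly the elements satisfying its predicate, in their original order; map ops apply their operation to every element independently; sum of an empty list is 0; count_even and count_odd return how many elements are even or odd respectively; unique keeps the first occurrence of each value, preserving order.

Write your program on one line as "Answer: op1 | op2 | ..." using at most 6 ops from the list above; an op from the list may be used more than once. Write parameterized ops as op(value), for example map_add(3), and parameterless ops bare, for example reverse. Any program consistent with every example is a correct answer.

sort_desc | sort_asc | filter_odd | map_mul(-6) | count_even

Check, running the answer program on each example:
  [-43, -25, -36, -10] -> [-10, -25, -36, -43] -> [-43, -36, -25, -10] -> [-43, -25] -> [258, 150] -> 2
  [38, -34, 21, 11, -16, -2, -26, 35, -50] -> [38, 35, 21, 11, -2, -16, -26, -34, -50] -> [-50, -34, -26, -16, -2, 11, 21, 35, 38] -> [11, 21, 35] -> [-66, -126, -210] -> 3
  [-23, -12, 15, -45, 26] -> [26, 15, -12, -23, -45] -> [-45, -23, -12, 15, 26] -> [-45, -23, 15] -> [270, 138, -90] -> 3
  [-8, 41, 48, -42, 36, 26, 24, -40, -47, -26] -> [48, 41, 36, 26, 24, -8, -26, -40, -42, -47] -> [-47, -42, -40, -26, -8, 24, 26, 36, 41, 48] -> [-47, 41] -> [282, -246] -> 2
  [-3, -20, 28, 22, 18, -50, -33, 30] -> [30, 28, 22, 18, -3, -20, -33, -50] -> [-50, -33, -20, -3, 18, 22, 28, 30] -> [-33, -3] -> [198, 18] -> 2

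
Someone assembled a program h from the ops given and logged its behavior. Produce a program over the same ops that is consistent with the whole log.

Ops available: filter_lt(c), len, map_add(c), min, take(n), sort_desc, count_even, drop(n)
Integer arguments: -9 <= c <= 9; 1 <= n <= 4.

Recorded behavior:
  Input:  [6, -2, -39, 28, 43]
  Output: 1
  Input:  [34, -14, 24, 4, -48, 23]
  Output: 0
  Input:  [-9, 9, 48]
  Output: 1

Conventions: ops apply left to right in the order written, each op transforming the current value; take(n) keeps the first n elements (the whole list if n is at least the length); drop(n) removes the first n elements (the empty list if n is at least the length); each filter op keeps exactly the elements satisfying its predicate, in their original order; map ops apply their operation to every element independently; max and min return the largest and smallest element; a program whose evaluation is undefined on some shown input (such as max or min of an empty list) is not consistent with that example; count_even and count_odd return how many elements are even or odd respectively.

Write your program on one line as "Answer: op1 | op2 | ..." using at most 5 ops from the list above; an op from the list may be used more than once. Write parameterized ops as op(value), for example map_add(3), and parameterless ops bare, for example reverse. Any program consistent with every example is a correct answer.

filter_lt(5) | filter_lt(4) | map_add(5) | filter_lt(1) | count_even

Check, running the answer program on each example:
  [6, -2, -39, 28, 43] -> [-2, -39] -> [-2, -39] -> [3, -34] -> [-34] -> 1
  [34, -14, 24, 4, -48, 23] -> [-14, 4, -48] -> [-14, -48] -> [-9, -43] -> [-9, -43] -> 0
  [-9, 9, 48] -> [-9] -> [-9] -> [-4] -> [-4] -> 1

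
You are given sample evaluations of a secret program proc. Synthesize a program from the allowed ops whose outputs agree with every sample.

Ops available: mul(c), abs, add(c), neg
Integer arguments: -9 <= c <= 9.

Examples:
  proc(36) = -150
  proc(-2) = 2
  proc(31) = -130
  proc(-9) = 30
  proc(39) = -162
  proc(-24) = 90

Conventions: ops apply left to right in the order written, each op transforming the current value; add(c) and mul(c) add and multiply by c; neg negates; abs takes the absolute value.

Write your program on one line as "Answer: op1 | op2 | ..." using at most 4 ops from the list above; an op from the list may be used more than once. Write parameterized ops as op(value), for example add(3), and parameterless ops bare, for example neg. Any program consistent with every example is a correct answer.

mul(4) | add(6) | neg

Check, running the answer program on each example:
  36 -> 144 -> 150 -> -150
  -2 -> -8 -> -2 -> 2
  31 -> 124 -> 130 -> -130
  -9 -> -36 -> -30 -> 30
  39 -> 156 -> 162 -> -162
  -24 -> -96 -> -90 -> 90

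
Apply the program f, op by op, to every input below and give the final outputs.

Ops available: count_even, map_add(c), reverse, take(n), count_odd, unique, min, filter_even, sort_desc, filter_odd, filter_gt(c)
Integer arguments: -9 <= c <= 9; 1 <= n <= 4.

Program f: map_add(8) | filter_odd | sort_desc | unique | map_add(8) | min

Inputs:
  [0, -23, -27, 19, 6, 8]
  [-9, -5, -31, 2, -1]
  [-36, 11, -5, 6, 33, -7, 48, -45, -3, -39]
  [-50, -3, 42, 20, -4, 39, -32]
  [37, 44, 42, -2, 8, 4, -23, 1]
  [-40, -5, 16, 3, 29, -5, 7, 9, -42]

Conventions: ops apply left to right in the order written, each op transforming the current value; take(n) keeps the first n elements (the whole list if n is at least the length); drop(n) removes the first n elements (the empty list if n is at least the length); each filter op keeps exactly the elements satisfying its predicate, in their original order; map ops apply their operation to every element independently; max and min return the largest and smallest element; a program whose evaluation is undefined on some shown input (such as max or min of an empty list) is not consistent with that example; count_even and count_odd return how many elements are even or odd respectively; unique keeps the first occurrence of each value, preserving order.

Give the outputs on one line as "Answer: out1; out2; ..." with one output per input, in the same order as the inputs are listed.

Execution, op by op:
  [0, -23, -27, 19, 6, 8] -> [8, -15, -19, 27, 14, 16] -> [-15, -19, 27] -> [27, -15, -19] -> [27, -15, -19] -> [35, -7, -11] -> -11
  [-9, -5, -31, 2, -1] -> [-1, 3, -23, 10, 7] -> [-1, 3, -23, 7] -> [7, 3, -1, -23] -> [7, 3, -1, -23] -> [15, 11, 7, -15] -> -15
  [-36, 11, -5, 6, 33, -7, 48, -45, -3, -39] -> [-28, 19, 3, 14, 41, 1, 56, -37, 5, -31] -> [19, 3, 41, 1, -37, 5, -31] -> [41, 19, 5, 3, 1, -31, -37] -> [41, 19, 5, 3, 1, -31, -37] -> [49, 27, 13, 11, 9, -23, -29] -> -29
  [-50, -3, 42, 20, -4, 39, -32] -> [-42, 5, 50, 28, 4, 47, -24] -> [5, 47] -> [47, 5] -> [47, 5] -> [55, 13] -> 13
  [37, 44, 42, -2, 8, 4, -23, 1] -> [45, 52, 50, 6, 16, 12, -15, 9] -> [45, -15, 9] -> [45, 9, -15] -> [45, 9, -15] -> [53, 17, -7] -> -7
  [-40, -5, 16, 3, 29, -5, 7, 9, -42] -> [-32, 3, 24, 11, 37, 3, 15, 17, -34] -> [3, 11, 37, 3, 15, 17] -> [37, 17, 15, 11, 3, 3] -> [37, 17, 15, 11, 3] -> [45, 25, 23, 19, 11] -> 11

-11; -15; -29; 13; -7; 11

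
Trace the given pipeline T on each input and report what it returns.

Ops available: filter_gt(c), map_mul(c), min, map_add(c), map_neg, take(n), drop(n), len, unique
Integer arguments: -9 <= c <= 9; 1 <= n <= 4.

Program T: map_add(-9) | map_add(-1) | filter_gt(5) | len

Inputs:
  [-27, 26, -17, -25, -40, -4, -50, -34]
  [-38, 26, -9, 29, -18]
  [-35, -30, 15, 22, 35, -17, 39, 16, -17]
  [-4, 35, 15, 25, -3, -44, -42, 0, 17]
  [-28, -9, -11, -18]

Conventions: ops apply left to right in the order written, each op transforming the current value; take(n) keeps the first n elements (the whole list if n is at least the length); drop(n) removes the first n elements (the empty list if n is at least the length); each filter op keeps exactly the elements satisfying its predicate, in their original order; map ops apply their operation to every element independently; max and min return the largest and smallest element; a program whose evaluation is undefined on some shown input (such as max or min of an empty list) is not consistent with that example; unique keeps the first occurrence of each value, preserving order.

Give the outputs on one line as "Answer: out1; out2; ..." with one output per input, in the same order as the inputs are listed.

1; 2; 4; 3; 0

Execution, op by op:
  [-27, 26, -17, -25, -40, -4, -50, -34] -> [-36, 17, -26, -34, -49, -13, -59, -43] -> [-37, 16, -27, -35, -50, -14, -60, -44] -> [16] -> 1
  [-38, 26, -9, 29, -18] -> [-47, 17, -18, 20, -27] -> [-48, 16, -19, 19, -28] -> [16, 19] -> 2
  [-35, -30, 15, 22, 35, -17, 39, 16, -17] -> [-44, -39, 6, 13, 26, -26, 30, 7, -26] -> [-45, -40, 5, 12, 25, -27, 29, 6, -27] -> [12, 25, 29, 6] -> 4
  [-4, 35, 15, 25, -3, -44, -42, 0, 17] -> [-13, 26, 6, 16, -12, -53, -51, -9, 8] -> [-14, 25, 5, 15, -13, -54, -52, -10, 7] -> [25, 15, 7] -> 3
  [-28, -9, -11, -18] -> [-37, -18, -20, -27] -> [-38, -19, -21, -28] -> [] -> 0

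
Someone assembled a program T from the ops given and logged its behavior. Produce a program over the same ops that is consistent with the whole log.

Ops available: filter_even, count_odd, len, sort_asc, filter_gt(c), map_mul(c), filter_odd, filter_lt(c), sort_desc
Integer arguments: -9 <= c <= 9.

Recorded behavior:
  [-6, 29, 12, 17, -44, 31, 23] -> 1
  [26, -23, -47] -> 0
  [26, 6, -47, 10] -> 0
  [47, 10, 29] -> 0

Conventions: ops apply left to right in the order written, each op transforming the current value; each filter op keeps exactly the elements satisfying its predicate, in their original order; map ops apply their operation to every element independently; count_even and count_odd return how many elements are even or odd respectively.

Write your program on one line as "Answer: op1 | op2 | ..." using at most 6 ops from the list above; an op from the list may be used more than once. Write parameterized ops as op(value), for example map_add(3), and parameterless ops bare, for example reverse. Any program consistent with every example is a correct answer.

filter_lt(7) | sort_asc | filter_gt(-9) | filter_lt(3) | len

Check, running the answer program on each example:
  [-6, 29, 12, 17, -44, 31, 23] -> [-6, -44] -> [-44, -6] -> [-6] -> [-6] -> 1
  [26, -23, -47] -> [-23, -47] -> [-47, -23] -> [] -> [] -> 0
  [26, 6, -47, 10] -> [6, -47] -> [-47, 6] -> [6] -> [] -> 0
  [47, 10, 29] -> [] -> [] -> [] -> [] -> 0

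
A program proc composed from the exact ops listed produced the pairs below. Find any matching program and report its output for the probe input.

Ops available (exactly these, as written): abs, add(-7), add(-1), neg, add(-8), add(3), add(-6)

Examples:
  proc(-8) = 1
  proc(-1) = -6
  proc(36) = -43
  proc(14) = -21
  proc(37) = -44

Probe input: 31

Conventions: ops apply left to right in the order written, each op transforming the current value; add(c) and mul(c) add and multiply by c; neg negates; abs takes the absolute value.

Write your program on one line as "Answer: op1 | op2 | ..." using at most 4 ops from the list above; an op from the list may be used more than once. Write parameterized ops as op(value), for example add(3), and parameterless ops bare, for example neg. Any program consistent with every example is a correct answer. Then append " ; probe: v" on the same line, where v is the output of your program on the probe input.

neg | add(-1) | add(-6) ; probe: -38

Check, running the answer program on each example:
  -8 -> 8 -> 7 -> 1
  -1 -> 1 -> 0 -> -6
  36 -> -36 -> -37 -> -43
  14 -> -14 -> -15 -> -21
  37 -> -37 -> -38 -> -44
  probe: 31 -> -31 -> -32 -> -38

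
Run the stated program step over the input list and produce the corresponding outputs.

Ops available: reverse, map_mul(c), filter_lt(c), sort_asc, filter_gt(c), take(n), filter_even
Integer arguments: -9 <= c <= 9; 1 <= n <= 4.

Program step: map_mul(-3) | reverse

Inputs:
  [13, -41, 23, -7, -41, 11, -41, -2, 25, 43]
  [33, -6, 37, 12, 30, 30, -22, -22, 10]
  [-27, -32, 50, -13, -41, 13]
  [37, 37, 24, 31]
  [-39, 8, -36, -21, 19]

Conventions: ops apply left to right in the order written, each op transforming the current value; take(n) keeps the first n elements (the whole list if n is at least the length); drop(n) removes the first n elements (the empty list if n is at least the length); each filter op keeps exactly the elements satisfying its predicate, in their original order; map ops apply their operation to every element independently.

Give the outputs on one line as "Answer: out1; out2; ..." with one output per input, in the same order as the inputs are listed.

Execution, op by op:
  [13, -41, 23, -7, -41, 11, -41, -2, 25, 43] -> [-39, 123, -69, 21, 123, -33, 123, 6, -75, -129] -> [-129, -75, 6, 123, -33, 123, 21, -69, 123, -39]
  [33, -6, 37, 12, 30, 30, -22, -22, 10] -> [-99, 18, -111, -36, -90, -90, 66, 66, -30] -> [-30, 66, 66, -90, -90, -36, -111, 18, -99]
  [-27, -32, 50, -13, -41, 13] -> [81, 96, -150, 39, 123, -39] -> [-39, 123, 39, -150, 96, 81]
  [37, 37, 24, 31] -> [-111, -111, -72, -93] -> [-93, -72, -111, -111]
  [-39, 8, -36, -21, 19] -> [117, -24, 108, 63, -57] -> [-57, 63, 108, -24, 117]

[-129, -75, 6, 123, -33, 123, 21, -69, 123, -39]; [-30, 66, 66, -90, -90, -36, -111, 18, -99]; [-39, 123, 39, -150, 96, 81]; [-93, -72, -111, -111]; [-57, 63, 108, -24, 117]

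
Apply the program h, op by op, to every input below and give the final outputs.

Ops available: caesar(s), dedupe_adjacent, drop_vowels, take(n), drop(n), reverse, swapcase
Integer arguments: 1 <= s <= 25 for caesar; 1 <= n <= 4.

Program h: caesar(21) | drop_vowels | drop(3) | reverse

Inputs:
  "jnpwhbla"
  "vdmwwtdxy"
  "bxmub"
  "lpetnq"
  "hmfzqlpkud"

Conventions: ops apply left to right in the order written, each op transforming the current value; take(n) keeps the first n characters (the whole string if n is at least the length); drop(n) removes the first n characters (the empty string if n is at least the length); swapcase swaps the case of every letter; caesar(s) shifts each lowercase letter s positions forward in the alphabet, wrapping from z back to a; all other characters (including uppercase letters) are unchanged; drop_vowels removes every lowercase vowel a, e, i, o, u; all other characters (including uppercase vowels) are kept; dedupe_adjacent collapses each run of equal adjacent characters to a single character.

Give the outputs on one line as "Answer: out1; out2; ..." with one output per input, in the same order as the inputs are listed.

Execution, op by op:
  "jnpwhbla" -> "eikrcwgv" -> "krcwgv" -> "wgv" -> "vgw"
  "vdmwwtdxy" -> "qyhrroyst" -> "qyhrryst" -> "rryst" -> "tsyrr"
  "bxmub" -> "wshpw" -> "wshpw" -> "pw" -> "wp"
  "lpetnq" -> "gkzoil" -> "gkzl" -> "l" -> "l"
  "hmfzqlpkud" -> "chaulgkfpy" -> "chlgkfpy" -> "gkfpy" -> "ypfkg"

"vgw"; "tsyrr"; "wp"; "l"; "ypfkg"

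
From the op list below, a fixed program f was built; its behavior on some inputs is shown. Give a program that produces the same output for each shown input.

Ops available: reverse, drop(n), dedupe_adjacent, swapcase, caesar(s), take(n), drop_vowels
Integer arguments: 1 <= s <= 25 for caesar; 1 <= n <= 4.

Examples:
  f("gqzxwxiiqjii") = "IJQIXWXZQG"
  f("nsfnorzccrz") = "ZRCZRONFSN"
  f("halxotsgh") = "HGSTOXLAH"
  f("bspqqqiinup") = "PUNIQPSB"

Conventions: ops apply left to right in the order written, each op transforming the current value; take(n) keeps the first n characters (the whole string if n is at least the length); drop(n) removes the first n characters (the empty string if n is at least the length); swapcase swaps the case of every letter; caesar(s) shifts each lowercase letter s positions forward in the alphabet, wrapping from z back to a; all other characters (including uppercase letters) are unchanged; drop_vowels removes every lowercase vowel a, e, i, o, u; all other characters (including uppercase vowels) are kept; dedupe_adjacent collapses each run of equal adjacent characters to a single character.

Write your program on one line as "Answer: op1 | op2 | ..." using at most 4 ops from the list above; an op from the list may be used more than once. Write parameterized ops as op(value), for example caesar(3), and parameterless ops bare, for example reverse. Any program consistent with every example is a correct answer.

swapcase | reverse | dedupe_adjacent

Check, running the answer program on each example:
  "gqzxwxiiqjii" -> "GQZXWXIIQJII" -> "IIJQIIXWXZQG" -> "IJQIXWXZQG"
  "nsfnorzccrz" -> "NSFNORZCCRZ" -> "ZRCCZRONFSN" -> "ZRCZRONFSN"
  "halxotsgh" -> "HALXOTSGH" -> "HGSTOXLAH" -> "HGSTOXLAH"
  "bspqqqiinup" -> "BSPQQQIINUP" -> "PUNIIQQQPSB" -> "PUNIQPSB"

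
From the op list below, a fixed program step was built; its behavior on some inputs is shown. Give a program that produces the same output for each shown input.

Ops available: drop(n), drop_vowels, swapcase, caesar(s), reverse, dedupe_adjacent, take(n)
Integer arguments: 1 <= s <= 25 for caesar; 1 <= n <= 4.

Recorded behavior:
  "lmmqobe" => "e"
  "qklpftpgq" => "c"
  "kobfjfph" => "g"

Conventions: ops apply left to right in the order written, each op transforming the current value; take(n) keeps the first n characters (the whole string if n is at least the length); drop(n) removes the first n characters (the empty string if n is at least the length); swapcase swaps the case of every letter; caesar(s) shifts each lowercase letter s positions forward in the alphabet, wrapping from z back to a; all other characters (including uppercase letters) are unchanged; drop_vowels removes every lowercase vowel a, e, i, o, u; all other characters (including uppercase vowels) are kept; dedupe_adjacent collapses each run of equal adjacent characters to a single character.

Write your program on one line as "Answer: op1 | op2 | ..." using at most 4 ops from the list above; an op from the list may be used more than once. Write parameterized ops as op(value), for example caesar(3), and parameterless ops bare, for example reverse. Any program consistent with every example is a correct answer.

caesar(6) | take(2) | drop(1) | caesar(12)

Check, running the answer program on each example:
  "lmmqobe" -> "rsswuhk" -> "rs" -> "s" -> "e"
  "qklpftpgq" -> "wqrvlzvmw" -> "wq" -> "q" -> "c"
  "kobfjfph" -> "quhlplvn" -> "qu" -> "u" -> "g"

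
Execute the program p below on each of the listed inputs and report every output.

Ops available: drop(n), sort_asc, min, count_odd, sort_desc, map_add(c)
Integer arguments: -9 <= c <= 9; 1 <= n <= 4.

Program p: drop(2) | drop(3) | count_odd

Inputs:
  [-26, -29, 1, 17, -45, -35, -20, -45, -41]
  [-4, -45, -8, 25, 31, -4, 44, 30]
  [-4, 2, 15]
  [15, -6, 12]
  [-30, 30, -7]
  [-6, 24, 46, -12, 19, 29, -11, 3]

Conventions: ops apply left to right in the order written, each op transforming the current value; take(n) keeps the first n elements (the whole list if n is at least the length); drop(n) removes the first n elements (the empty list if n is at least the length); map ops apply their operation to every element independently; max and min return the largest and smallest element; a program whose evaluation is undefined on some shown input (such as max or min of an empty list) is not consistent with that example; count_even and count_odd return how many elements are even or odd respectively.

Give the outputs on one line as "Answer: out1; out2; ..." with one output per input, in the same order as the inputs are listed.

Execution, op by op:
  [-26, -29, 1, 17, -45, -35, -20, -45, -41] -> [1, 17, -45, -35, -20, -45, -41] -> [-35, -20, -45, -41] -> 3
  [-4, -45, -8, 25, 31, -4, 44, 30] -> [-8, 25, 31, -4, 44, 30] -> [-4, 44, 30] -> 0
  [-4, 2, 15] -> [15] -> [] -> 0
  [15, -6, 12] -> [12] -> [] -> 0
  [-30, 30, -7] -> [-7] -> [] -> 0
  [-6, 24, 46, -12, 19, 29, -11, 3] -> [46, -12, 19, 29, -11, 3] -> [29, -11, 3] -> 3

3; 0; 0; 0; 0; 3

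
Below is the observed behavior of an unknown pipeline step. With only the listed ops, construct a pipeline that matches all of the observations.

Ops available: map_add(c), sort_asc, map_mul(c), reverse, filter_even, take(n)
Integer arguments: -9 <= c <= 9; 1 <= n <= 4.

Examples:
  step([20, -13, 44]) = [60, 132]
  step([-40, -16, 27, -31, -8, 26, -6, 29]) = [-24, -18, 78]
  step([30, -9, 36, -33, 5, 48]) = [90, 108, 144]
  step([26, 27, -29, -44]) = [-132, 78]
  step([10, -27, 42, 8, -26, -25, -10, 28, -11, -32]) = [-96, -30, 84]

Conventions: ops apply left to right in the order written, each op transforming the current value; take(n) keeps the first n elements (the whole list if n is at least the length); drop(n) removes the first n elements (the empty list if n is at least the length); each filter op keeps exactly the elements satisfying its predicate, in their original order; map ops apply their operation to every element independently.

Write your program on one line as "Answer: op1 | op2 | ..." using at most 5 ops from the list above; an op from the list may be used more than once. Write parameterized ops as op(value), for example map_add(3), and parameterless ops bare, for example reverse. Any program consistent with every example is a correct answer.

reverse | filter_even | take(3) | sort_asc | map_mul(3)

Check, running the answer program on each example:
  [20, -13, 44] -> [44, -13, 20] -> [44, 20] -> [44, 20] -> [20, 44] -> [60, 132]
  [-40, -16, 27, -31, -8, 26, -6, 29] -> [29, -6, 26, -8, -31, 27, -16, -40] -> [-6, 26, -8, -16, -40] -> [-6, 26, -8] -> [-8, -6, 26] -> [-24, -18, 78]
  [30, -9, 36, -33, 5, 48] -> [48, 5, -33, 36, -9, 30] -> [48, 36, 30] -> [48, 36, 30] -> [30, 36, 48] -> [90, 108, 144]
  [26, 27, -29, -44] -> [-44, -29, 27, 26] -> [-44, 26] -> [-44, 26] -> [-44, 26] -> [-132, 78]
  [10, -27, 42, 8, -26, -25, -10, 28, -11, -32] -> [-32, -11, 28, -10, -25, -26, 8, 42, -27, 10] -> [-32, 28, -10, -26, 8, 42, 10] -> [-32, 28, -10] -> [-32, -10, 28] -> [-96, -30, 84]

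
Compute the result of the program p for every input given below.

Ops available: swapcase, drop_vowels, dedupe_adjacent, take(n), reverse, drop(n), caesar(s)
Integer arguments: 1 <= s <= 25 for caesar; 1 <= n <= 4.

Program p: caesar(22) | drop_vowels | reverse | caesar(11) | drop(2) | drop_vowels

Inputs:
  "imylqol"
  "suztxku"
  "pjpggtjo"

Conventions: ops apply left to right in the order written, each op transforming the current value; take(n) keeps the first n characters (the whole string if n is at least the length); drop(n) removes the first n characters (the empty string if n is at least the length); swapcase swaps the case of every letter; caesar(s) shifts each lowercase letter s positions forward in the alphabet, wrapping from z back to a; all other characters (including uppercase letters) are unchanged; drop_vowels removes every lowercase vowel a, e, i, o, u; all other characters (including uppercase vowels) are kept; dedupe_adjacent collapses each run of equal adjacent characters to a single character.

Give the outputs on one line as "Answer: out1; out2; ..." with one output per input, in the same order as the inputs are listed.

"xs"; "gb"; "nnwqw"

Execution, op by op:
  "imylqol" -> "eiuhmkh" -> "hmkh" -> "hkmh" -> "svxs" -> "xs" -> "xs"
  "suztxku" -> "oqvptgq" -> "qvptgq" -> "qgtpvq" -> "breagb" -> "eagb" -> "gb"
  "pjpggtjo" -> "lflccpfk" -> "lflccpfk" -> "kfpcclfl" -> "vqannwqw" -> "annwqw" -> "nnwqw"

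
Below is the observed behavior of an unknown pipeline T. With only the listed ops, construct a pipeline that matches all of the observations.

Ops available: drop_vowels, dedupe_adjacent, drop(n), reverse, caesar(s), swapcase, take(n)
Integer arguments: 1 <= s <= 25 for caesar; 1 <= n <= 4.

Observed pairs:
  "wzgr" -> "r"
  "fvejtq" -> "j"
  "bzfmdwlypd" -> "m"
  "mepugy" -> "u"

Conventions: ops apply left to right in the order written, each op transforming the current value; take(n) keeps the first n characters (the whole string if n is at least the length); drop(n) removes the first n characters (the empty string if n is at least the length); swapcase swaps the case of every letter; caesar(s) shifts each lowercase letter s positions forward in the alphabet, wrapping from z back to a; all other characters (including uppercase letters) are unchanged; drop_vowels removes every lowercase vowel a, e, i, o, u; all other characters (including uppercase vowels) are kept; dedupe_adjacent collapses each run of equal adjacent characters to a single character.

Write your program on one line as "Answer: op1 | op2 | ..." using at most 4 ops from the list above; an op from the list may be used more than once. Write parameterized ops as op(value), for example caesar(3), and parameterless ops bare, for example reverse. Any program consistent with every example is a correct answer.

drop(3) | take(4) | take(1)

Check, running the answer program on each example:
  "wzgr" -> "r" -> "r" -> "r"
  "fvejtq" -> "jtq" -> "jtq" -> "j"
  "bzfmdwlypd" -> "mdwlypd" -> "mdwl" -> "m"
  "mepugy" -> "ugy" -> "ugy" -> "u"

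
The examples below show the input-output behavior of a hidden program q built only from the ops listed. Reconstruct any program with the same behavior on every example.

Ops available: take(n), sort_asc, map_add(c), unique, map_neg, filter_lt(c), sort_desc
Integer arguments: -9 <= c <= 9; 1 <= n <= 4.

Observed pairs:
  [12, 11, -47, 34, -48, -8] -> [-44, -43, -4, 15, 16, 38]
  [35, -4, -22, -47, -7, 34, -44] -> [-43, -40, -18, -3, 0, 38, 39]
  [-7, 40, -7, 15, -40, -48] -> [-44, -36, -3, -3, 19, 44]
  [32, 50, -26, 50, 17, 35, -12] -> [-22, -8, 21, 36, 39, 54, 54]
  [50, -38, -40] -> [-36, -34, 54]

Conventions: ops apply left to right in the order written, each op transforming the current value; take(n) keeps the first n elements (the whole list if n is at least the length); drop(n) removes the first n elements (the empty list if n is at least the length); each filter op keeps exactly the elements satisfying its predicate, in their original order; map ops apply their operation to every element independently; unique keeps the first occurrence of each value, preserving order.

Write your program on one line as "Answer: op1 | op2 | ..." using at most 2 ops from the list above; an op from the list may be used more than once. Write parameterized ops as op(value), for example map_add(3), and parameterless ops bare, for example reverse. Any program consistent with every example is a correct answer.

sort_asc | map_add(4)

Check, running the answer program on each example:
  [12, 11, -47, 34, -48, -8] -> [-48, -47, -8, 11, 12, 34] -> [-44, -43, -4, 15, 16, 38]
  [35, -4, -22, -47, -7, 34, -44] -> [-47, -44, -22, -7, -4, 34, 35] -> [-43, -40, -18, -3, 0, 38, 39]
  [-7, 40, -7, 15, -40, -48] -> [-48, -40, -7, -7, 15, 40] -> [-44, -36, -3, -3, 19, 44]
  [32, 50, -26, 50, 17, 35, -12] -> [-26, -12, 17, 32, 35, 50, 50] -> [-22, -8, 21, 36, 39, 54, 54]
  [50, -38, -40] -> [-40, -38, 50] -> [-36, -34, 54]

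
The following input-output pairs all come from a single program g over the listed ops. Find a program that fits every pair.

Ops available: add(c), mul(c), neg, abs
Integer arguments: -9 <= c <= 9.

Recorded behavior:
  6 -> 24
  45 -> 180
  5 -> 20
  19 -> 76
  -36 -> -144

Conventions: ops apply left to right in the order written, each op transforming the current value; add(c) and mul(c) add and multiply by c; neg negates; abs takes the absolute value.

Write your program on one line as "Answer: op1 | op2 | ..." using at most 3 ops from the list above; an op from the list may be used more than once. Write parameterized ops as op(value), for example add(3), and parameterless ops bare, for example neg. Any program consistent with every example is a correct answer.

mul(2) | mul(2)

Check, running the answer program on each example:
  6 -> 12 -> 24
  45 -> 90 -> 180
  5 -> 10 -> 20
  19 -> 38 -> 76
  -36 -> -72 -> -144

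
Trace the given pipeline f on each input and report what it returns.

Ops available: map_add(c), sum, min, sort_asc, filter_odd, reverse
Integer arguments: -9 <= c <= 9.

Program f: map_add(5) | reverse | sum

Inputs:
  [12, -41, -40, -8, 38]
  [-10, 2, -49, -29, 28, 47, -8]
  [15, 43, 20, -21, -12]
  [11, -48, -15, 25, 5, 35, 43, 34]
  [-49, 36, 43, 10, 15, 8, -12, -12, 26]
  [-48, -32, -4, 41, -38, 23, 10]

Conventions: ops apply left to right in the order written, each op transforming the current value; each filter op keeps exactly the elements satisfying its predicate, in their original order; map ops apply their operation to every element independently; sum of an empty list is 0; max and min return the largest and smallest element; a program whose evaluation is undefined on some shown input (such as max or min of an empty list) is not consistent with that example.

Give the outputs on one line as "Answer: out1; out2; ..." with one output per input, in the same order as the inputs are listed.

Execution, op by op:
  [12, -41, -40, -8, 38] -> [17, -36, -35, -3, 43] -> [43, -3, -35, -36, 17] -> -14
  [-10, 2, -49, -29, 28, 47, -8] -> [-5, 7, -44, -24, 33, 52, -3] -> [-3, 52, 33, -24, -44, 7, -5] -> 16
  [15, 43, 20, -21, -12] -> [20, 48, 25, -16, -7] -> [-7, -16, 25, 48, 20] -> 70
  [11, -48, -15, 25, 5, 35, 43, 34] -> [16, -43, -10, 30, 10, 40, 48, 39] -> [39, 48, 40, 10, 30, -10, -43, 16] -> 130
  [-49, 36, 43, 10, 15, 8, -12, -12, 26] -> [-44, 41, 48, 15, 20, 13, -7, -7, 31] -> [31, -7, -7, 13, 20, 15, 48, 41, -44] -> 110
  [-48, -32, -4, 41, -38, 23, 10] -> [-43, -27, 1, 46, -33, 28, 15] -> [15, 28, -33, 46, 1, -27, -43] -> -13

-14; 16; 70; 130; 110; -13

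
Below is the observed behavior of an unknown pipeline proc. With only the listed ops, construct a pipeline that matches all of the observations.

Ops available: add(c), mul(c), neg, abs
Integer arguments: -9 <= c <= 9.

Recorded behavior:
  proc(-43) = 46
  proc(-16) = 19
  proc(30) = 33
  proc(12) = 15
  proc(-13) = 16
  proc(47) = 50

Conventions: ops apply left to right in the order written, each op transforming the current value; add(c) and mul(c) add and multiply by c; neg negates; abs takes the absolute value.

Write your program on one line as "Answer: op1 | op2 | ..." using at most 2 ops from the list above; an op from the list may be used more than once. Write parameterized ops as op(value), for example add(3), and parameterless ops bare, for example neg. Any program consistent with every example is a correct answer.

abs | add(3)

Check, running the answer program on each example:
  -43 -> 43 -> 46
  -16 -> 16 -> 19
  30 -> 30 -> 33
  12 -> 12 -> 15
  -13 -> 13 -> 16
  47 -> 47 -> 50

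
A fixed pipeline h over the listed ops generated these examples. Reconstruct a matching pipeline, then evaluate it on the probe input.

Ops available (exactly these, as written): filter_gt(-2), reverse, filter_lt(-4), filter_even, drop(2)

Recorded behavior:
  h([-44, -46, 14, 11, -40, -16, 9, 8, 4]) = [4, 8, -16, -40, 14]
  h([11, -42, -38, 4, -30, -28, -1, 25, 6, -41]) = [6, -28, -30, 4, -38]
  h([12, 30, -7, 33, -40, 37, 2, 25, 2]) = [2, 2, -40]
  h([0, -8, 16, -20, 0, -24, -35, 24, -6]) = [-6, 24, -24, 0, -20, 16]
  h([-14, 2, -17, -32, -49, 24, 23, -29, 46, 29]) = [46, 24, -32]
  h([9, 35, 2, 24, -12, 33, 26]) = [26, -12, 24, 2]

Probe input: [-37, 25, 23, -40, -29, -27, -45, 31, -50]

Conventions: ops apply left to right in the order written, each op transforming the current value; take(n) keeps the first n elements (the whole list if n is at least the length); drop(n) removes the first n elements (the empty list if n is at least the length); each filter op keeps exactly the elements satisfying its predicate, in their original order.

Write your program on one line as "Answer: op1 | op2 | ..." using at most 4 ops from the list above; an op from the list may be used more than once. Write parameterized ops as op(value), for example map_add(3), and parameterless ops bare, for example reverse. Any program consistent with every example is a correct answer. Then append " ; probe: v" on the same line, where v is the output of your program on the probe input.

drop(2) | filter_even | reverse ; probe: [-50, -40]

Check, running the answer program on each example:
  [-44, -46, 14, 11, -40, -16, 9, 8, 4] -> [14, 11, -40, -16, 9, 8, 4] -> [14, -40, -16, 8, 4] -> [4, 8, -16, -40, 14]
  [11, -42, -38, 4, -30, -28, -1, 25, 6, -41] -> [-38, 4, -30, -28, -1, 25, 6, -41] -> [-38, 4, -30, -28, 6] -> [6, -28, -30, 4, -38]
  [12, 30, -7, 33, -40, 37, 2, 25, 2] -> [-7, 33, -40, 37, 2, 25, 2] -> [-40, 2, 2] -> [2, 2, -40]
  [0, -8, 16, -20, 0, -24, -35, 24, -6] -> [16, -20, 0, -24, -35, 24, -6] -> [16, -20, 0, -24, 24, -6] -> [-6, 24, -24, 0, -20, 16]
  [-14, 2, -17, -32, -49, 24, 23, -29, 46, 29] -> [-17, -32, -49, 24, 23, -29, 46, 29] -> [-32, 24, 46] -> [46, 24, -32]
  [9, 35, 2, 24, -12, 33, 26] -> [2, 24, -12, 33, 26] -> [2, 24, -12, 26] -> [26, -12, 24, 2]
  probe: [-37, 25, 23, -40, -29, -27, -45, 31, -50] -> [23, -40, -29, -27, -45, 31, -50] -> [-40, -50] -> [-50, -40]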